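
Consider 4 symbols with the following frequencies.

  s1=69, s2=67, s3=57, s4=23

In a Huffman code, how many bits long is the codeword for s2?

2

Build the tree from the bottom:
s4(23) + s3(57) → 80
s2(67) + s1(69) → 136
80 + 136 → 216
s2 sits 2 levels below the root, so its codeword is 2 bits.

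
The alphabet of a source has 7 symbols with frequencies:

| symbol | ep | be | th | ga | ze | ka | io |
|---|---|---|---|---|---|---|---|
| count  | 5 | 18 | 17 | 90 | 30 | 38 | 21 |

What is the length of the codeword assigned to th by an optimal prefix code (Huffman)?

4

Repeatedly merge the two smallest:
combine ep(5), th(17) → 22
combine be(18), io(21) → 39
combine 22, ze(30) → 52
combine ka(38), 39 → 77
combine 52, 77 → 129
combine ga(90), 129 → 219
th sits 4 levels below the root, so its codeword is 4 bits.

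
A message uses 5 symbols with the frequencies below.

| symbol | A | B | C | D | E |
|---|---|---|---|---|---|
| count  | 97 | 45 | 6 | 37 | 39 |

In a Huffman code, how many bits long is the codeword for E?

3

Build the tree from the bottom:
combine C(6), D(37) → 43
combine E(39), 43 → 82
combine B(45), 82 → 127
combine A(97), 127 → 224
The subtree containing E is merged 3 times, so code length = 3.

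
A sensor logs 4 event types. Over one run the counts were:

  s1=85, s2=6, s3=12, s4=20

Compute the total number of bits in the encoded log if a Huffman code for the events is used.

179

Merge the two smallest weights repeatedly:
combine s2(6), s3(12) → 18
combine 18, s4(20) → 38
combine 38, s1(85) → 123
Each symbol's bit-cost is frequency × depth; summing gives 179 bits (equivalently 18 + 38 + 123).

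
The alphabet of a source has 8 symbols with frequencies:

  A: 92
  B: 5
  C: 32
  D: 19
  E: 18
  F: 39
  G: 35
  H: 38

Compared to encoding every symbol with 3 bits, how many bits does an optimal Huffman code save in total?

69

Fixed-length: 3 bits × 278 symbols = 834 bits.
Huffman merges:
combine B(5), E(18) → 23
combine D(19), 23 → 42
combine C(32), G(35) → 67
combine H(38), F(39) → 77
combine 42, 67 → 109
combine 77, A(92) → 169
combine 109, 169 → 278
Huffman total = 23 + 42 + 67 + 77 + 109 + 169 + 278 = 765 bits.
Saving = 834 − 765 = 69 bits.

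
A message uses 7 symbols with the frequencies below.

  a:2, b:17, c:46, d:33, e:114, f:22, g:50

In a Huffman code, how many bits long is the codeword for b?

Repeatedly merge the two smallest:
merge a(2) and b(17): 19
merge 19 and f(22): 41
merge d(33) and 41: 74
merge c(46) and g(50): 96
merge 74 and 96: 170
merge e(114) and 170: 284
b's leaf is at depth 5, giving a 5-bit codeword.

5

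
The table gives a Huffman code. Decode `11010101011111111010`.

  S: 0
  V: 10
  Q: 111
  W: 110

Read left to right; each codeword is recognised as soon as it completes (prefix code):
  110→W | 10→V | 10→V | 10→V | 111→Q | 111→Q | 110→W | 10→V
Decoded message: WVVVQQWV

WVVVQQWV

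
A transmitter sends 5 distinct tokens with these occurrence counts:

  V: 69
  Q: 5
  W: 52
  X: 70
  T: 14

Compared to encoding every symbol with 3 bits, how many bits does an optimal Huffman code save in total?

Fixed-length: 3 bits × 210 symbols = 630 bits.
Huffman merges:
combine Q(5), T(14) → 19
combine 19, W(52) → 71
combine V(69), X(70) → 139
combine 71, 139 → 210
Huffman total = 19 + 71 + 139 + 210 = 439 bits.
Saving = 630 − 439 = 191 bits.

191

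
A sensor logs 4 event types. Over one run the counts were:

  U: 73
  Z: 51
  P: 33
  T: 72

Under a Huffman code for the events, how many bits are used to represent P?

Build the tree from the bottom:
combine P(33), Z(51) → 84
combine T(72), U(73) → 145
combine 84, 145 → 229
P sits 2 levels below the root, so its codeword is 2 bits.

2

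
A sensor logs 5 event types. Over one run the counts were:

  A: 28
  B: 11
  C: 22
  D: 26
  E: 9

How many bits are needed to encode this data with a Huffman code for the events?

212

Build the Huffman tree bottom-up:
merge E(9) and B(11): 20
merge 20 and C(22): 42
merge D(26) and A(28): 54
merge 42 and 54: 96
The encoded length is the sum of every internal node's weight: 20 + 42 + 54 + 96 = 212 bits.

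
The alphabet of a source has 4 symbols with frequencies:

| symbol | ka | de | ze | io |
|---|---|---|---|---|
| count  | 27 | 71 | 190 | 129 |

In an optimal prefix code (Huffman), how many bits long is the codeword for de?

Repeatedly merge the two smallest:
ka(27) + de(71) → 98
98 + io(129) → 227
ze(190) + 227 → 417
de sits 3 levels below the root, so its codeword is 3 bits.

3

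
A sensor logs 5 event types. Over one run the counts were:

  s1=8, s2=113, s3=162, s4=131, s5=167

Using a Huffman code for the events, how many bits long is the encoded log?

Merge the two smallest weights repeatedly:
combine s1(8), s2(113) → 121
combine 121, s4(131) → 252
combine s3(162), s5(167) → 329
combine 252, 329 → 581
Each symbol's bit-cost is frequency × depth; summing gives 1283 bits (equivalently 121 + 252 + 329 + 581).

1283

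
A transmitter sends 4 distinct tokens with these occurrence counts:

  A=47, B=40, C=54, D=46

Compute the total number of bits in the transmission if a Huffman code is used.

Build the Huffman tree bottom-up:
B(40) + D(46) → 86
A(47) + C(54) → 101
86 + 101 → 187
Each symbol's bit-cost is frequency × depth; summing gives 374 bits (equivalently 86 + 101 + 187).

374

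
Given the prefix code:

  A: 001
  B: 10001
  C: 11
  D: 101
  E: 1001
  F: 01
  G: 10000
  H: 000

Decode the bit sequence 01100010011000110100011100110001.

FBABDHCEB

Read left to right; each codeword is recognised as soon as it completes (prefix code):
  01→F | 10001→B | 001→A | 10001→B | 101→D | 000→H | 11→C | 1001→E | 10001→B
Decoded message: FBABDHCEB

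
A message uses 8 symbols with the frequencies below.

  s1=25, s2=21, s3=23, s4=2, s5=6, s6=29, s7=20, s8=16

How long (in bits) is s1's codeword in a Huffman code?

2

Repeatedly merge the two smallest:
merge s4(2) and s5(6): 8
merge 8 and s8(16): 24
merge s7(20) and s2(21): 41
merge s3(23) and 24: 47
merge s1(25) and s6(29): 54
merge 41 and 47: 88
merge 54 and 88: 142
s1 sits 2 levels below the root, so its codeword is 2 bits.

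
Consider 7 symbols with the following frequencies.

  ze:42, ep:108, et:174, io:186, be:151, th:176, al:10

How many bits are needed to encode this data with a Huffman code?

2217

Build the Huffman tree bottom-up:
combine al(10), ze(42) → 52
combine 52, ep(108) → 160
combine be(151), 160 → 311
combine et(174), th(176) → 350
combine io(186), 311 → 497
combine 350, 497 → 847
Total encoded bits = sum of merged weights = 52 + 160 + 311 + 350 + 497 + 847 = 2217.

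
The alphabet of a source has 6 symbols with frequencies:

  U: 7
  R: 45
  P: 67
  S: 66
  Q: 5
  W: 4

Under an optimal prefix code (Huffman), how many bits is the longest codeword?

Merge the two lowest-weight nodes at each step:
combine W(4), Q(5) → 9
combine U(7), 9 → 16
combine 16, R(45) → 61
combine 61, S(66) → 127
combine P(67), 127 → 194
The first pair merged (W, Q) ends up deepest, at depth 5.

5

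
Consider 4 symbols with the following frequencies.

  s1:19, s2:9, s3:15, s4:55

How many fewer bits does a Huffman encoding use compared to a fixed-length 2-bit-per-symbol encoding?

31

Fixed-length: 2 bits × 98 symbols = 196 bits.
Huffman merges:
s2(9) + s3(15) → 24
s1(19) + 24 → 43
43 + s4(55) → 98
Huffman total = 24 + 43 + 98 = 165 bits.
Saving = 196 − 165 = 31 bits.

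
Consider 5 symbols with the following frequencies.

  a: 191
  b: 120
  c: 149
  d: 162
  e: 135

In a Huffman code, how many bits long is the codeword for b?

3

Huffman merges, smallest pair first:
b(120) + e(135) → 255
c(149) + d(162) → 311
a(191) + 255 → 446
311 + 446 → 757
b's leaf is at depth 3, giving a 3-bit codeword.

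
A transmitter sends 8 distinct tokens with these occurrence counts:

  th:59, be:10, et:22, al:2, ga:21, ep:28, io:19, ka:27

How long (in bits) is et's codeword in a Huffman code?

Huffman merges, smallest pair first:
al(2) + be(10) → 12
12 + io(19) → 31
ga(21) + et(22) → 43
ka(27) + ep(28) → 55
31 + 43 → 74
55 + th(59) → 114
74 + 114 → 188
The subtree containing et is merged 3 times, so code length = 3.

3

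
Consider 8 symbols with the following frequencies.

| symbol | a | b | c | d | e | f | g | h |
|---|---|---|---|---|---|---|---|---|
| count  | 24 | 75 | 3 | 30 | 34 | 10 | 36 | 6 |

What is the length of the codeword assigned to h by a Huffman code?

5

Huffman merges, smallest pair first:
c(3) + h(6) → 9
9 + f(10) → 19
19 + a(24) → 43
d(30) + e(34) → 64
g(36) + 43 → 79
64 + b(75) → 139
79 + 139 → 218
h sits 5 levels below the root, so its codeword is 5 bits.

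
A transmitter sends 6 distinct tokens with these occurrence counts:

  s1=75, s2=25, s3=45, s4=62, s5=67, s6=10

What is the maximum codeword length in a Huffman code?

Merge the two lowest-weight nodes at each step:
s6(10) + s2(25) → 35
35 + s3(45) → 80
s4(62) + s5(67) → 129
s1(75) + 80 → 155
129 + 155 → 284
The rarest symbols sit at the bottom; the longest codeword is 4 bits.

4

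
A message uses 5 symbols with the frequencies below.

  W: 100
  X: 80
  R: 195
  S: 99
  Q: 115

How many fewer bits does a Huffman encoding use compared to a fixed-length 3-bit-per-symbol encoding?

410

Fixed-length: 3 bits × 589 symbols = 1767 bits.
Huffman merges:
merge X(80) and S(99): 179
merge W(100) and Q(115): 215
merge 179 and R(195): 374
merge 215 and 374: 589
Huffman total = 179 + 215 + 374 + 589 = 1357 bits.
Saving = 1767 − 1357 = 410 bits.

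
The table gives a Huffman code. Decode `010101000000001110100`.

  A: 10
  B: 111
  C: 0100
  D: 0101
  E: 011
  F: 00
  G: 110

DCFFFBC

Read left to right; each codeword is recognised as soon as it completes (prefix code):
  0101→D | 0100→C | 00→F | 00→F | 00→F | 111→B | 0100→C
Decoded message: DCFFFBC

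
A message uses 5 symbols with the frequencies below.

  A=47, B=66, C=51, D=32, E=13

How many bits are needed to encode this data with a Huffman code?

463

Build the Huffman tree bottom-up:
merge E(13) and D(32): 45
merge 45 and A(47): 92
merge C(51) and B(66): 117
merge 92 and 117: 209
The encoded length is the sum of every internal node's weight: 45 + 92 + 117 + 209 = 463 bits.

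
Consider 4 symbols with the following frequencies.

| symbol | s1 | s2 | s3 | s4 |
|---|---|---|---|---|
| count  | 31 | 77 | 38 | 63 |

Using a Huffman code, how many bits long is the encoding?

Build the Huffman tree bottom-up:
s1(31) + s3(38) → 69
s4(63) + 69 → 132
s2(77) + 132 → 209
Each symbol's bit-cost is frequency × depth; summing gives 410 bits (equivalently 69 + 132 + 209).

410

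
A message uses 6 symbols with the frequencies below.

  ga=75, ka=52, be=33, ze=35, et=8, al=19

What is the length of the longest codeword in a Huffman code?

4

Merge the two lowest-weight nodes at each step:
et(8) + al(19) → 27
27 + be(33) → 60
ze(35) + ka(52) → 87
60 + ga(75) → 135
87 + 135 → 222
The first pair merged (et, al) ends up deepest, at depth 4.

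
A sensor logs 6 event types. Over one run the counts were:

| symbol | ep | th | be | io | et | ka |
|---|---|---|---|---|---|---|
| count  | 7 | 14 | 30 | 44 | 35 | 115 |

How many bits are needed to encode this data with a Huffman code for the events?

Merge the two smallest weights repeatedly:
ep(7) + th(14) → 21
21 + be(30) → 51
et(35) + io(44) → 79
51 + 79 → 130
ka(115) + 130 → 245
Total encoded bits = sum of merged weights = 21 + 51 + 79 + 130 + 245 = 526.

526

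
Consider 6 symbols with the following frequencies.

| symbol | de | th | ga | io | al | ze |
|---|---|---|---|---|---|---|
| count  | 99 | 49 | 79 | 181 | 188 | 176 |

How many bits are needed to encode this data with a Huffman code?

1899

Greedily combine the two least-frequent nodes:
merge th(49) and ga(79): 128
merge de(99) and 128: 227
merge ze(176) and io(181): 357
merge al(188) and 227: 415
merge 357 and 415: 772
Total encoded bits = sum of merged weights = 128 + 227 + 357 + 415 + 772 = 1899.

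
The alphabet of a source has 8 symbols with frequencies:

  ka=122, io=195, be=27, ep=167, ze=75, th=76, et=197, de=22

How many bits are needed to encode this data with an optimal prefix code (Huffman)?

2424

Merge the two smallest weights repeatedly:
merge de(22) and be(27): 49
merge 49 and ze(75): 124
merge th(76) and ka(122): 198
merge 124 and ep(167): 291
merge io(195) and et(197): 392
merge 198 and 291: 489
merge 392 and 489: 881
Total encoded bits = sum of merged weights = 49 + 124 + 198 + 291 + 392 + 489 + 881 = 2424.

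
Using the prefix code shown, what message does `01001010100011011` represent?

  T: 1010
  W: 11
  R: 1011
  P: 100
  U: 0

UPTPUWUW

Read left to right; each codeword is recognised as soon as it completes (prefix code):
  0→U | 100→P | 1010→T | 100→P | 0→U | 11→W | 0→U | 11→W
Decoded message: UPTPUWUW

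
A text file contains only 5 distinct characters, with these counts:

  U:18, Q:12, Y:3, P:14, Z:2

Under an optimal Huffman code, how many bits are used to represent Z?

4

Build the tree from the bottom:
merge Z(2) and Y(3): 5
merge 5 and Q(12): 17
merge P(14) and 17: 31
merge U(18) and 31: 49
The subtree containing Z is merged 4 times, so code length = 4.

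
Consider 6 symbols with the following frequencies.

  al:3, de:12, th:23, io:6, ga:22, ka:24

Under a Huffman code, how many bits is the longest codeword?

4

Merge the two lowest-weight nodes at each step:
combine al(3), io(6) → 9
combine 9, de(12) → 21
combine 21, ga(22) → 43
combine th(23), ka(24) → 47
combine 43, 47 → 90
The first pair merged (al, io) ends up deepest, at depth 4.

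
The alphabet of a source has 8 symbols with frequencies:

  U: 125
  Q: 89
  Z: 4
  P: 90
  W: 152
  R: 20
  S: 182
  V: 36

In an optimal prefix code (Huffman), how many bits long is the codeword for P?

Huffman merges, smallest pair first:
Z(4) + R(20) → 24
24 + V(36) → 60
60 + Q(89) → 149
P(90) + U(125) → 215
149 + W(152) → 301
S(182) + 215 → 397
301 + 397 → 698
The subtree containing P is merged 3 times, so code length = 3.

3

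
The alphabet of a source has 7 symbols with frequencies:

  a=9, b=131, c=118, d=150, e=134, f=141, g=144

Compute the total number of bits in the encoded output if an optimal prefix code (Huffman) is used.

2314

Greedily combine the two least-frequent nodes:
merge a(9) and c(118): 127
merge 127 and b(131): 258
merge e(134) and f(141): 275
merge g(144) and d(150): 294
merge 258 and 275: 533
merge 294 and 533: 827
The encoded length is the sum of every internal node's weight: 127 + 258 + 275 + 294 + 533 + 827 = 2314 bits.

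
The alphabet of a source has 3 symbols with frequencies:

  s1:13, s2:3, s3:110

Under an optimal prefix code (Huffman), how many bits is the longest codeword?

Merge the two lowest-weight nodes at each step:
merge s2(3) and s1(13): 16
merge 16 and s3(110): 126
The rarest symbols sit at the bottom; the longest codeword is 2 bits.

2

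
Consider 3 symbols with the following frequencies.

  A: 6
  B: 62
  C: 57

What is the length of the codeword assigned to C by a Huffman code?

Repeatedly merge the two smallest:
A(6) + C(57) → 63
B(62) + 63 → 125
The subtree containing C is merged 2 times, so code length = 2.

2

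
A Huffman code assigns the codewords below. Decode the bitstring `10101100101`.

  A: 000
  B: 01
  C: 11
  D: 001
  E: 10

EECDB

Read left to right; each codeword is recognised as soon as it completes (prefix code):
  10→E | 10→E | 11→C | 001→D | 01→B
Decoded message: EECDB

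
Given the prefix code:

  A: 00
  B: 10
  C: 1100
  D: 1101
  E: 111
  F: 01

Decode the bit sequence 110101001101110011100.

DFADCEA

Read left to right; each codeword is recognised as soon as it completes (prefix code):
  1101→D | 01→F | 00→A | 1101→D | 1100→C | 111→E | 00→A
Decoded message: DFADCEA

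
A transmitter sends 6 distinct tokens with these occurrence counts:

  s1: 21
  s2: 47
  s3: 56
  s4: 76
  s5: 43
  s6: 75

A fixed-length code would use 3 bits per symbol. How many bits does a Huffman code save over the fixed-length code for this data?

Fixed-length: 3 bits × 318 symbols = 954 bits.
Huffman merges:
combine s1(21), s5(43) → 64
combine s2(47), s3(56) → 103
combine 64, s6(75) → 139
combine s4(76), 103 → 179
combine 139, 179 → 318
Huffman total = 64 + 103 + 139 + 179 + 318 = 803 bits.
Saving = 954 − 803 = 151 bits.

151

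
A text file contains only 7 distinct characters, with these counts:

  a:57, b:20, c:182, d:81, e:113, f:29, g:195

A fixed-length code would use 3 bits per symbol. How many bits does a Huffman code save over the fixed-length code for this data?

335

Fixed-length: 3 bits × 677 symbols = 2031 bits.
Huffman merges:
b(20) + f(29) → 49
49 + a(57) → 106
d(81) + 106 → 187
e(113) + c(182) → 295
187 + g(195) → 382
295 + 382 → 677
Huffman total = 49 + 106 + 187 + 295 + 382 + 677 = 1696 bits.
Saving = 2031 − 1696 = 335 bits.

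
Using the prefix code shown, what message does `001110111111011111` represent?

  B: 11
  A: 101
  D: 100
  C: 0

CCBABBABB

Read left to right; each codeword is recognised as soon as it completes (prefix code):
  0→C | 0→C | 11→B | 101→A | 11→B | 11→B | 101→A | 11→B | 11→B
Decoded message: CCBABBABB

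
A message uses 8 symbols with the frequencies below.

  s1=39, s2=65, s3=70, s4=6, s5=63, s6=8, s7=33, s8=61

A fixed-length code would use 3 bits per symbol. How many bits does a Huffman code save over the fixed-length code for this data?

74

Fixed-length: 3 bits × 345 symbols = 1035 bits.
Huffman merges:
s4(6) + s6(8) → 14
14 + s7(33) → 47
s1(39) + 47 → 86
s8(61) + s5(63) → 124
s2(65) + s3(70) → 135
86 + 124 → 210
135 + 210 → 345
Huffman total = 14 + 47 + 86 + 124 + 135 + 210 + 345 = 961 bits.
Saving = 1035 − 961 = 74 bits.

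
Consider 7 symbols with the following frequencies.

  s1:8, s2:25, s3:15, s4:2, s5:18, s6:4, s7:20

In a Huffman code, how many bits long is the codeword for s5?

2

Huffman merges, smallest pair first:
s4(2) + s6(4) → 6
6 + s1(8) → 14
14 + s3(15) → 29
s5(18) + s7(20) → 38
s2(25) + 29 → 54
38 + 54 → 92
The subtree containing s5 is merged 2 times, so code length = 2.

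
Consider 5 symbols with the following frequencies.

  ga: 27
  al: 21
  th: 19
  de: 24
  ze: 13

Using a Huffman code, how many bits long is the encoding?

240

Build the Huffman tree bottom-up:
merge ze(13) and th(19): 32
merge al(21) and de(24): 45
merge ga(27) and 32: 59
merge 45 and 59: 104
The encoded length is the sum of every internal node's weight: 32 + 45 + 59 + 104 = 240 bits.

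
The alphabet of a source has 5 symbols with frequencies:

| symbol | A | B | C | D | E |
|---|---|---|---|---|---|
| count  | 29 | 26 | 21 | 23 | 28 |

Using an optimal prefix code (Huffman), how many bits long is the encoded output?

Build the Huffman tree bottom-up:
combine C(21), D(23) → 44
combine B(26), E(28) → 54
combine A(29), 44 → 73
combine 54, 73 → 127
The encoded length is the sum of every internal node's weight: 44 + 54 + 73 + 127 = 298 bits.

298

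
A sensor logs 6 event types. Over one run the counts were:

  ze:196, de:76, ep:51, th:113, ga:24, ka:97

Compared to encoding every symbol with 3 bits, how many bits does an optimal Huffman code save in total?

331

Fixed-length: 3 bits × 557 symbols = 1671 bits.
Huffman merges:
combine ga(24), ep(51) → 75
combine 75, de(76) → 151
combine ka(97), th(113) → 210
combine 151, ze(196) → 347
combine 210, 347 → 557
Huffman total = 75 + 151 + 210 + 347 + 557 = 1340 bits.
Saving = 1671 − 1340 = 331 bits.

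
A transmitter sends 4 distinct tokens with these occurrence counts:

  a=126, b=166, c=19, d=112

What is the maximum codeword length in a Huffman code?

3

Merge the two lowest-weight nodes at each step:
combine c(19), d(112) → 131
combine a(126), 131 → 257
combine b(166), 257 → 423
The rarest symbols sit at the bottom; the longest codeword is 3 bits.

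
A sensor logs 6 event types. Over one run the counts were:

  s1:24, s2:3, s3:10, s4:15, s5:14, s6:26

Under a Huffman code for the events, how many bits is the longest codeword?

Merge the two lowest-weight nodes at each step:
merge s2(3) and s3(10): 13
merge 13 and s5(14): 27
merge s4(15) and s1(24): 39
merge s6(26) and 27: 53
merge 39 and 53: 92
The first pair merged (s2, s3) ends up deepest, at depth 4.

4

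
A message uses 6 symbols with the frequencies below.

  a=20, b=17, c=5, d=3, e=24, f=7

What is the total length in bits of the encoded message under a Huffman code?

175

Merge the two smallest weights repeatedly:
combine d(3), c(5) → 8
combine f(7), 8 → 15
combine 15, b(17) → 32
combine a(20), e(24) → 44
combine 32, 44 → 76
Each symbol's bit-cost is frequency × depth; summing gives 175 bits (equivalently 8 + 15 + 32 + 44 + 76).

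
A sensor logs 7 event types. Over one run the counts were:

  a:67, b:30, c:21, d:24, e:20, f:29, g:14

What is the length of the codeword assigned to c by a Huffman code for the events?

Huffman merges, smallest pair first:
combine g(14), e(20) → 34
combine c(21), d(24) → 45
combine f(29), b(30) → 59
combine 34, 45 → 79
combine 59, a(67) → 126
combine 79, 126 → 205
c sits 3 levels below the root, so its codeword is 3 bits.

3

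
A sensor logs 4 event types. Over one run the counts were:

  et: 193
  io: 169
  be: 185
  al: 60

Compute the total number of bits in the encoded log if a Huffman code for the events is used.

1214

Greedily combine the two least-frequent nodes:
al(60) + io(169) → 229
be(185) + et(193) → 378
229 + 378 → 607
Total encoded bits = sum of merged weights = 229 + 378 + 607 = 1214.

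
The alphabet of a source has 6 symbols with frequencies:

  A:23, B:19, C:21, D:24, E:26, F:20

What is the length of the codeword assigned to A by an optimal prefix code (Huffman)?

3

Repeatedly merge the two smallest:
merge B(19) and F(20): 39
merge C(21) and A(23): 44
merge D(24) and E(26): 50
merge 39 and 44: 83
merge 50 and 83: 133
A sits 3 levels below the root, so its codeword is 3 bits.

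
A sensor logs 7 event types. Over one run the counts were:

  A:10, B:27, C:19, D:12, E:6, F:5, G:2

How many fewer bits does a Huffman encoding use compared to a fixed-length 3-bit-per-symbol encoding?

39

Fixed-length: 3 bits × 81 symbols = 243 bits.
Huffman merges:
G(2) + F(5) → 7
E(6) + 7 → 13
A(10) + D(12) → 22
13 + C(19) → 32
22 + B(27) → 49
32 + 49 → 81
Huffman total = 7 + 13 + 22 + 32 + 49 + 81 = 204 bits.
Saving = 243 − 204 = 39 bits.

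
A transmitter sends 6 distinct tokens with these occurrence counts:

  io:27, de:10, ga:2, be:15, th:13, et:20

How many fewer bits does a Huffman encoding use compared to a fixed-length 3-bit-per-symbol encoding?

50

Fixed-length: 3 bits × 87 symbols = 261 bits.
Huffman merges:
combine ga(2), de(10) → 12
combine 12, th(13) → 25
combine be(15), et(20) → 35
combine 25, io(27) → 52
combine 35, 52 → 87
Huffman total = 12 + 25 + 35 + 52 + 87 = 211 bits.
Saving = 261 − 211 = 50 bits.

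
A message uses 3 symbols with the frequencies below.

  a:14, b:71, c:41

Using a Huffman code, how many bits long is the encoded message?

Build the Huffman tree bottom-up:
a(14) + c(41) → 55
55 + b(71) → 126
The encoded length is the sum of every internal node's weight: 55 + 126 = 181 bits.

181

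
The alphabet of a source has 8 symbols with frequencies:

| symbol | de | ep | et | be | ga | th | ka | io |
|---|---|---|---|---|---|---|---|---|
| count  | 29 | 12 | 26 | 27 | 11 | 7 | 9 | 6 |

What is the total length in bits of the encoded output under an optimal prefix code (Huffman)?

Greedily combine the two least-frequent nodes:
io(6) + th(7) → 13
ka(9) + ga(11) → 20
ep(12) + 13 → 25
20 + 25 → 45
et(26) + be(27) → 53
de(29) + 45 → 74
53 + 74 → 127
Each symbol's bit-cost is frequency × depth; summing gives 357 bits (equivalently 13 + 20 + 25 + 45 + 53 + 74 + 127).

357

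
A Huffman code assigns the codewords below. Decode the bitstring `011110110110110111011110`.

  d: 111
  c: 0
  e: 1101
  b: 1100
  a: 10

Read left to right; each codeword is recognised as soon as it completes (prefix code):
  0→c | 111→d | 10→a | 1101→e | 10→a | 1101→e | 1101→e | 111→d | 0→c
Decoded message: cdaeaeedc

cdaeaeedc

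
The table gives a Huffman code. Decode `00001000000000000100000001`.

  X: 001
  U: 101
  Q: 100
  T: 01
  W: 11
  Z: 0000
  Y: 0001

ZQZZXZY

Read left to right; each codeword is recognised as soon as it completes (prefix code):
  0000→Z | 100→Q | 0000→Z | 0000→Z | 001→X | 0000→Z | 0001→Y
Decoded message: ZQZZXZY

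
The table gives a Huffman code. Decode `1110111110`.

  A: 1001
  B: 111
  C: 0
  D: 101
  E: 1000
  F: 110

Read left to right; each codeword is recognised as soon as it completes (prefix code):
  111→B | 0→C | 111→B | 110→F
Decoded message: BCBF

BCBF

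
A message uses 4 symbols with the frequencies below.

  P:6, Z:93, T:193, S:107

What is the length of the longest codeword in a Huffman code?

Merge the two lowest-weight nodes at each step:
combine P(6), Z(93) → 99
combine 99, S(107) → 206
combine T(193), 206 → 399
The rarest symbols sit at the bottom; the longest codeword is 3 bits.

3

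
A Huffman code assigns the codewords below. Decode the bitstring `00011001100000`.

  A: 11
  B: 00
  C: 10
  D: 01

Read left to right; each codeword is recognised as soon as it completes (prefix code):
  00→B | 01→D | 10→C | 01→D | 10→C | 00→B | 00→B
Decoded message: BDCDCBB

BDCDCBB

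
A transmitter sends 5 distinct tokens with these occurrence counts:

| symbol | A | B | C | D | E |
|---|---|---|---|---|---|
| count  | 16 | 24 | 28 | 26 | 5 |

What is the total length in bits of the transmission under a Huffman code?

Greedily combine the two least-frequent nodes:
combine E(5), A(16) → 21
combine 21, B(24) → 45
combine D(26), C(28) → 54
combine 45, 54 → 99
The encoded length is the sum of every internal node's weight: 21 + 45 + 54 + 99 = 219 bits.

219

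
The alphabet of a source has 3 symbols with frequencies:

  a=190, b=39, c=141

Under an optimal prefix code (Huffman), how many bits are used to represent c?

2

Repeatedly merge the two smallest:
merge b(39) and c(141): 180
merge 180 and a(190): 370
c's leaf is at depth 2, giving a 2-bit codeword.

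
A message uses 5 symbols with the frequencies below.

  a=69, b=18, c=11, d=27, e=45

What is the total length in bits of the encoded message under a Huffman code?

356

Merge the two smallest weights repeatedly:
merge c(11) and b(18): 29
merge d(27) and 29: 56
merge e(45) and 56: 101
merge a(69) and 101: 170
Each symbol's bit-cost is frequency × depth; summing gives 356 bits (equivalently 29 + 56 + 101 + 170).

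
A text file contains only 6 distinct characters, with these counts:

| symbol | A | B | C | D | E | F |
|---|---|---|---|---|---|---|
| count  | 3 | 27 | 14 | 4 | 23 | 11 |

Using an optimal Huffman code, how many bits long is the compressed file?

189

Build the Huffman tree bottom-up:
A(3) + D(4) → 7
7 + F(11) → 18
C(14) + 18 → 32
E(23) + B(27) → 50
32 + 50 → 82
Each symbol's bit-cost is frequency × depth; summing gives 189 bits (equivalently 7 + 18 + 32 + 50 + 82).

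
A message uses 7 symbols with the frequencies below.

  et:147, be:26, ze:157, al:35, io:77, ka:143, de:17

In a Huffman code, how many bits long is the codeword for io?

Repeatedly merge the two smallest:
de(17) + be(26) → 43
al(35) + 43 → 78
io(77) + 78 → 155
ka(143) + et(147) → 290
155 + ze(157) → 312
290 + 312 → 602
io's leaf is at depth 3, giving a 3-bit codeword.

3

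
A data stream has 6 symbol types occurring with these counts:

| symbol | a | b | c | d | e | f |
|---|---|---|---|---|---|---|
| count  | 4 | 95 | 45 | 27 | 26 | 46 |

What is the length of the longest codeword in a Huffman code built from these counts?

Merge the two lowest-weight nodes at each step:
a(4) + e(26) → 30
d(27) + 30 → 57
c(45) + f(46) → 91
57 + 91 → 148
b(95) + 148 → 243
The first pair merged (a, e) ends up deepest, at depth 4.

4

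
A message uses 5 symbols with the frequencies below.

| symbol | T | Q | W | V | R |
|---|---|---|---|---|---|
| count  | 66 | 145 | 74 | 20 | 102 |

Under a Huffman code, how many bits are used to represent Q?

2

Huffman merges, smallest pair first:
combine V(20), T(66) → 86
combine W(74), 86 → 160
combine R(102), Q(145) → 247
combine 160, 247 → 407
Q sits 2 levels below the root, so its codeword is 2 bits.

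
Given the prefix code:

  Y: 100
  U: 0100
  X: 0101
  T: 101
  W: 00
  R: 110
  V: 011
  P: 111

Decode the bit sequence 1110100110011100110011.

Read left to right; each codeword is recognised as soon as it completes (prefix code):
  111→P | 0100→U | 110→R | 011→V | 100→Y | 110→R | 011→V
Decoded message: PURVYRV

PURVYRV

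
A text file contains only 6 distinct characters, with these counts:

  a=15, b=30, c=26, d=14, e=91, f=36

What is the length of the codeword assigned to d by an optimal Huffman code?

4

Huffman merges, smallest pair first:
d(14) + a(15) → 29
c(26) + 29 → 55
b(30) + f(36) → 66
55 + 66 → 121
e(91) + 121 → 212
The subtree containing d is merged 4 times, so code length = 4.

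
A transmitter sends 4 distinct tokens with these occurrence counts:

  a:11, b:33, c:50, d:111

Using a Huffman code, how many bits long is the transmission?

343

Merge the two smallest weights repeatedly:
a(11) + b(33) → 44
44 + c(50) → 94
94 + d(111) → 205
The encoded length is the sum of every internal node's weight: 44 + 94 + 205 = 343 bits.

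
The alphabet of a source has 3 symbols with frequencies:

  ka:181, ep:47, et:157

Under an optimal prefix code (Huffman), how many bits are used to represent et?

Build the tree from the bottom:
merge ep(47) and et(157): 204
merge ka(181) and 204: 385
et's leaf is at depth 2, giving a 2-bit codeword.

2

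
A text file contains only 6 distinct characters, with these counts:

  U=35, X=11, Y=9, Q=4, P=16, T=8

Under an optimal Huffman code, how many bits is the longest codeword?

4

Merge the two lowest-weight nodes at each step:
Q(4) + T(8) → 12
Y(9) + X(11) → 20
12 + P(16) → 28
20 + 28 → 48
U(35) + 48 → 83
The first pair merged (Q, T) ends up deepest, at depth 4.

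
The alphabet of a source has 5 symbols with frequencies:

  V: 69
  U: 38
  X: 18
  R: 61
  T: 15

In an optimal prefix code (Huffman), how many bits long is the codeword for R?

Huffman merges, smallest pair first:
merge T(15) and X(18): 33
merge 33 and U(38): 71
merge R(61) and V(69): 130
merge 71 and 130: 201
R's leaf is at depth 2, giving a 2-bit codeword.

2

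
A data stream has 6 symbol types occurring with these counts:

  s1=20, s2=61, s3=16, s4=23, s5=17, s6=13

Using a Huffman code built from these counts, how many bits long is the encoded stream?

357

Greedily combine the two least-frequent nodes:
merge s6(13) and s3(16): 29
merge s5(17) and s1(20): 37
merge s4(23) and 29: 52
merge 37 and 52: 89
merge s2(61) and 89: 150
Total encoded bits = sum of merged weights = 29 + 37 + 52 + 89 + 150 = 357.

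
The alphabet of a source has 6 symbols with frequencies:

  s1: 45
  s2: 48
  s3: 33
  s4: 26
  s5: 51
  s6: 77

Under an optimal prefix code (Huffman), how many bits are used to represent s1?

3

Build the tree from the bottom:
s4(26) + s3(33) → 59
s1(45) + s2(48) → 93
s5(51) + 59 → 110
s6(77) + 93 → 170
110 + 170 → 280
s1 sits 3 levels below the root, so its codeword is 3 bits.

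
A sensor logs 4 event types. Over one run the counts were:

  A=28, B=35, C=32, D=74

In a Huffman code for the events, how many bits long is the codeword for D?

1

Build the tree from the bottom:
combine A(28), C(32) → 60
combine B(35), 60 → 95
combine D(74), 95 → 169
D is a child of the root — depth 1, so its codeword is a single bit.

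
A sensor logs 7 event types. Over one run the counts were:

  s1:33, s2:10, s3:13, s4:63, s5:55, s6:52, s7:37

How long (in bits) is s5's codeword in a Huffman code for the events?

Build the tree from the bottom:
combine s2(10), s3(13) → 23
combine 23, s1(33) → 56
combine s7(37), s6(52) → 89
combine s5(55), 56 → 111
combine s4(63), 89 → 152
combine 111, 152 → 263
s5's leaf is at depth 2, giving a 2-bit codeword.

2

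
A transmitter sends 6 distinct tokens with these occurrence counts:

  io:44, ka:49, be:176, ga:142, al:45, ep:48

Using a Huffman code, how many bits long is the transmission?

Build the Huffman tree bottom-up:
merge io(44) and al(45): 89
merge ep(48) and ka(49): 97
merge 89 and 97: 186
merge ga(142) and be(176): 318
merge 186 and 318: 504
Total encoded bits = sum of merged weights = 89 + 97 + 186 + 318 + 504 = 1194.

1194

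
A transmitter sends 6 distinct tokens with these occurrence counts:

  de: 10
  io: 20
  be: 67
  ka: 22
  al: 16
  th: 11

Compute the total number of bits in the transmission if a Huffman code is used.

Greedily combine the two least-frequent nodes:
merge de(10) and th(11): 21
merge al(16) and io(20): 36
merge 21 and ka(22): 43
merge 36 and 43: 79
merge be(67) and 79: 146
Total encoded bits = sum of merged weights = 21 + 36 + 43 + 79 + 146 = 325.

325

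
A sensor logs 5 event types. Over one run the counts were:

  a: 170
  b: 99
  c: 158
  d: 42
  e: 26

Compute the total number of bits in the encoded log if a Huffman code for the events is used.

Merge the two smallest weights repeatedly:
e(26) + d(42) → 68
68 + b(99) → 167
c(158) + 167 → 325
a(170) + 325 → 495
Each symbol's bit-cost is frequency × depth; summing gives 1055 bits (equivalently 68 + 167 + 325 + 495).

1055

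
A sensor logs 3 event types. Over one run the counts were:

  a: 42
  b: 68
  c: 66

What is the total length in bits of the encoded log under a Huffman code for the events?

Greedily combine the two least-frequent nodes:
combine a(42), c(66) → 108
combine b(68), 108 → 176
The encoded length is the sum of every internal node's weight: 108 + 176 = 284 bits.

284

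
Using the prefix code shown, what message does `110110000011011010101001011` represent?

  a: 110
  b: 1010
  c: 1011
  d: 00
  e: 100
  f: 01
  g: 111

Read left to right; each codeword is recognised as soon as it completes (prefix code):
  110→a | 110→a | 00→d | 00→d | 110→a | 110→a | 1010→b | 100→e | 1011→c
Decoded message: aaddaabec

aaddaabec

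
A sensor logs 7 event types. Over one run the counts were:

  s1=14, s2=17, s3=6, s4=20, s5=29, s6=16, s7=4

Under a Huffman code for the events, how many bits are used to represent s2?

Repeatedly merge the two smallest:
combine s7(4), s3(6) → 10
combine 10, s1(14) → 24
combine s6(16), s2(17) → 33
combine s4(20), 24 → 44
combine s5(29), 33 → 62
combine 44, 62 → 106
s2 sits 3 levels below the root, so its codeword is 3 bits.

3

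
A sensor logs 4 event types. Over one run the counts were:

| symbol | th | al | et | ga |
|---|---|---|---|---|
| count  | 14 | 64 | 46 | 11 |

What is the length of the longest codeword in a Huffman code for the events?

3

Merge the two lowest-weight nodes at each step:
combine ga(11), th(14) → 25
combine 25, et(46) → 71
combine al(64), 71 → 135
The first pair merged (ga, th) ends up deepest, at depth 3.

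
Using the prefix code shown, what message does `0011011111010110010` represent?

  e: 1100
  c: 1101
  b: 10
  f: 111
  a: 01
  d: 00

dcfbbeb

Read left to right; each codeword is recognised as soon as it completes (prefix code):
  00→d | 1101→c | 111→f | 10→b | 10→b | 1100→e | 10→b
Decoded message: dcfbbeb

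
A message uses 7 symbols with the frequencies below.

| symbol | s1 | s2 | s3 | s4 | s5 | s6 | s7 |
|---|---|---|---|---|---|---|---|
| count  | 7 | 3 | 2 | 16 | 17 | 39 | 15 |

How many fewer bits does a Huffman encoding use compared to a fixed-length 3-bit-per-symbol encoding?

Fixed-length: 3 bits × 99 symbols = 297 bits.
Huffman merges:
merge s3(2) and s2(3): 5
merge 5 and s1(7): 12
merge 12 and s7(15): 27
merge s4(16) and s5(17): 33
merge 27 and 33: 60
merge s6(39) and 60: 99
Huffman total = 5 + 12 + 27 + 33 + 60 + 99 = 236 bits.
Saving = 297 − 236 = 61 bits.

61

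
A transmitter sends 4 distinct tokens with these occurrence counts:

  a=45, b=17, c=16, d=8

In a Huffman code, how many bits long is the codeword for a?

Repeatedly merge the two smallest:
d(8) + c(16) → 24
b(17) + 24 → 41
41 + a(45) → 86
a is merged only at the final step, so code length = 1.

1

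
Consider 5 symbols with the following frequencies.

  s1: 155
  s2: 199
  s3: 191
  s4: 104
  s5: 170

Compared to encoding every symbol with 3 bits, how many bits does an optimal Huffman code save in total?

Fixed-length: 3 bits × 819 symbols = 2457 bits.
Huffman merges:
combine s4(104), s1(155) → 259
combine s5(170), s3(191) → 361
combine s2(199), 259 → 458
combine 361, 458 → 819
Huffman total = 259 + 361 + 458 + 819 = 1897 bits.
Saving = 2457 − 1897 = 560 bits.

560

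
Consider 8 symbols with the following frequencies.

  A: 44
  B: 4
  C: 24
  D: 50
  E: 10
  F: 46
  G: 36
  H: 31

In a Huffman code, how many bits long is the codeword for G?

Repeatedly merge the two smallest:
merge B(4) and E(10): 14
merge 14 and C(24): 38
merge H(31) and G(36): 67
merge 38 and A(44): 82
merge F(46) and D(50): 96
merge 67 and 82: 149
merge 96 and 149: 245
G's leaf is at depth 3, giving a 3-bit codeword.

3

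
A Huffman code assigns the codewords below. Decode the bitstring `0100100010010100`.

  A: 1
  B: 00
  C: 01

CBABCBACB

Read left to right; each codeword is recognised as soon as it completes (prefix code):
  01→C | 00→B | 1→A | 00→B | 01→C | 00→B | 1→A | 01→C | 00→B
Decoded message: CBABCBACB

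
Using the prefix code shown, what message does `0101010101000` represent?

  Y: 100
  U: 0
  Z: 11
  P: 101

Read left to right; each codeword is recognised as soon as it completes (prefix code):
  0→U | 101→P | 0→U | 101→P | 0→U | 100→Y | 0→U
Decoded message: UPUPUYU

UPUPUYU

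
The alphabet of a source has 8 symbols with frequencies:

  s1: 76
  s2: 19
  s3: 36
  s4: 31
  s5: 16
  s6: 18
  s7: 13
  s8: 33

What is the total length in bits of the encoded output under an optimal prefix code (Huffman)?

679

Greedily combine the two least-frequent nodes:
combine s7(13), s5(16) → 29
combine s6(18), s2(19) → 37
combine 29, s4(31) → 60
combine s8(33), s3(36) → 69
combine 37, 60 → 97
combine 69, s1(76) → 145
combine 97, 145 → 242
Each symbol's bit-cost is frequency × depth; summing gives 679 bits (equivalently 29 + 37 + 60 + 69 + 97 + 145 + 242).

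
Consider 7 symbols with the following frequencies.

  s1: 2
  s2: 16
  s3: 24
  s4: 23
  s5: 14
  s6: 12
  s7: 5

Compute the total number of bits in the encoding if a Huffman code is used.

Build the Huffman tree bottom-up:
s1(2) + s7(5) → 7
7 + s6(12) → 19
s5(14) + s2(16) → 30
19 + s4(23) → 42
s3(24) + 30 → 54
42 + 54 → 96
Each symbol's bit-cost is frequency × depth; summing gives 248 bits (equivalently 7 + 19 + 30 + 42 + 54 + 96).

248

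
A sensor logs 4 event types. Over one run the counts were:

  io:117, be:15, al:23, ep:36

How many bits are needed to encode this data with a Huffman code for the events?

303

Greedily combine the two least-frequent nodes:
combine be(15), al(23) → 38
combine ep(36), 38 → 74
combine 74, io(117) → 191
Total encoded bits = sum of merged weights = 38 + 74 + 191 = 303.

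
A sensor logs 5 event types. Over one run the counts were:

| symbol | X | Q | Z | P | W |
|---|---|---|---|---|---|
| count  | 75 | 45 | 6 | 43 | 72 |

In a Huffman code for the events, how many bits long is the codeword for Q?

2

Repeatedly merge the two smallest:
combine Z(6), P(43) → 49
combine Q(45), 49 → 94
combine W(72), X(75) → 147
combine 94, 147 → 241
Q sits 2 levels below the root, so its codeword is 2 bits.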